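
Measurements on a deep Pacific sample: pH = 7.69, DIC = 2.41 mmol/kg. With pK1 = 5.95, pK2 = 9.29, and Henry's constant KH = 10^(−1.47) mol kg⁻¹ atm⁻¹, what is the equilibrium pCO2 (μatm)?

α₀ = 1 / (1 + K1/[H⁺] + K1K2/[H⁺]²) = 1 / (1 + 10^+1.74 + 10^+0.14)
   = 1 / (1 + 54.954 + 1.3804) = 1/57.334 = 0.01744
[CO2*] = α₀ × DIC = 0.01744 × 2.41 = 0.04203 mmol/kg
pCO2 = [CO2*]/KH = 4.203×10^-5 / 3.388×10^-2 = 1240 μatm

pCO2 = 1240 μatm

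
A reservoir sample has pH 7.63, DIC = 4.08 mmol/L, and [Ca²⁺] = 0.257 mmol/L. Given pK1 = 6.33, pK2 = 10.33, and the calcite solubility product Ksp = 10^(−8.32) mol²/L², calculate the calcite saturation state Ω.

Ω = 0.415

α₂ = 1 / (1 + [H⁺]/K2 + [H⁺]²/(K1K2)) = 1 / (1 + 10^+2.70 + 10^+1.40)
   = 1 / (1 + 501.19 + 25.119) = 1/527.31 = 0.001896
[CO3²⁻] = α₂ × DIC = 0.001896 × 4.08 = 0.007737 mmol/L = 7.737 μmol/L
Ksp = 10^(−8.32) = 4.786×10^-9
Ω = [Ca²⁺][CO3²⁻]/Ksp = (0.257×10^-3)(7.737×10^-6) / 4.786×10^-9 = 0.415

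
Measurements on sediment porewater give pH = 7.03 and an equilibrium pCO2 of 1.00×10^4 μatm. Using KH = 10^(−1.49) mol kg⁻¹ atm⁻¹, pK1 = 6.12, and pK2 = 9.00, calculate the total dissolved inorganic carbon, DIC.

DIC = 2.98 mmol/kg

[CO2*] = KH · pCO2 = 10^(−1.49) × 1.00×10^4×10^-6 = 3.236×10^-4 mol/kg
α₀ = 1/(1 + K1/[H⁺] + K1K2/[H⁺]²) = 1/(1 + 10^+0.91 + 10^-1.06) = 0.1085
DIC = [CO2*]/α₀ = 3.236×10^-4 / 0.1085 = 2.98 mmol/kg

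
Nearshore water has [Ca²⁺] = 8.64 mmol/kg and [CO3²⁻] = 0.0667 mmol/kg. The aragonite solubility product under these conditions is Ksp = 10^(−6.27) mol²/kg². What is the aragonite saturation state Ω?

Ω = 1.07

Ksp = 10^(−6.27) = 5.370×10^-7
Ω = [Ca²⁺][CO3²⁻]/Ksp = (8.64×10^-3)(0.0667×10^-3) / 5.370×10^-7 = 1.07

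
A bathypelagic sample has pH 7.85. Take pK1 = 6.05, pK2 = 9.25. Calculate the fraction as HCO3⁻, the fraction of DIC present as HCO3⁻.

α₁ = 0.947

α₁ = 1 / (1 + [H⁺]/K1 + K2/[H⁺]) = 1 / (1 + 10^-1.80 + 10^-1.40)
   = 1 / (1 + 0.015849 + 0.039811) = 1/1.0557 = 0.9473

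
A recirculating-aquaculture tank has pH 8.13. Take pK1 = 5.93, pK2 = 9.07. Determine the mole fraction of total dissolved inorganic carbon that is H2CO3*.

α₀ = 0.00563

α₀ = 1 / (1 + K1/[H⁺] + K1K2/[H⁺]²) = 1 / (1 + 10^+2.20 + 10^+1.26)
   = 1 / (1 + 158.49 + 18.197) = 1/177.69 = 0.005628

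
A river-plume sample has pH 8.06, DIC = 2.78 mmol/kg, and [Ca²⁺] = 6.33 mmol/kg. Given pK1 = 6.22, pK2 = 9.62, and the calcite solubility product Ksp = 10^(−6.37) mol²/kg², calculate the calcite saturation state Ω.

Ω = 1.09

α₂ = 1 / (1 + [H⁺]/K2 + [H⁺]²/(K1K2)) = 1 / (1 + 10^+1.56 + 10^-0.28)
   = 1 / (1 + 36.308 + 0.52481) = 1/37.833 = 0.02643
[CO3²⁻] = α₂ × DIC = 0.02643 × 2.78 = 0.07348 mmol/kg
Ksp = 10^(−6.37) = 4.266×10^-7
Ω = [Ca²⁺][CO3²⁻]/Ksp = (6.33×10^-3)(7.348×10^-5) / 4.266×10^-7 = 1.09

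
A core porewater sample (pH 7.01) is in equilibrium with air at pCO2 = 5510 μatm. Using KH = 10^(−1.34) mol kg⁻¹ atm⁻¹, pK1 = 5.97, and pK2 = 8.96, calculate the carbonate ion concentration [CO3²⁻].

[CO3²⁻] = 0.0310 mmol/kg

[CO2*] = KH · pCO2 = 10^(−1.34) × 5510×10^-6 = 2.519×10^-4 mol/kg
α₀ = 1/(1 + K1/[H⁺] + K1K2/[H⁺]²) = 1/(1 + 10^+1.04 + 10^-0.91) = 0.08273
DIC = [CO2*]/α₀ = 2.519×10^-4 / 0.08273 = 3.044 mmol/kg
[CO3²⁻] = α₂·DIC; α₂ = 0.01018, so [CO3²⁻] = 0.01018 × 3.044 = 0.0310 mmol/kg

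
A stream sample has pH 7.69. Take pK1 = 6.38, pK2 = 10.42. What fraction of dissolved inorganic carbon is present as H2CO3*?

α₀ = 1 / (1 + K1/[H⁺] + K1K2/[H⁺]²) = 1 / (1 + 10^+1.31 + 10^-1.42)
   = 1 / (1 + 20.417 + 0.038019) = 1/21.455 = 0.04661

α₀ = 0.0466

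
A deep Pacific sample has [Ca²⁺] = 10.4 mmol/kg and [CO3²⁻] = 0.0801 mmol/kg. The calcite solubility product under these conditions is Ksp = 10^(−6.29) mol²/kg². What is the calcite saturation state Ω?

Ksp = 10^(−6.29) = 5.129×10^-7
Ω = [Ca²⁺][CO3²⁻]/Ksp = (10.4×10^-3)(0.0801×10^-3) / 5.129×10^-7 = 1.62

Ω = 1.62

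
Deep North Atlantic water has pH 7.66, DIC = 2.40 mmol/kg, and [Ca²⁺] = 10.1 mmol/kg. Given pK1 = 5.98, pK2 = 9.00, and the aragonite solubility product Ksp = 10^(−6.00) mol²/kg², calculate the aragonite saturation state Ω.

Ω = 1.04

α₂ = 1 / (1 + [H⁺]/K2 + [H⁺]²/(K1K2)) = 1 / (1 + 10^+1.34 + 10^-0.34)
   = 1 / (1 + 21.878 + 0.45709) = 1/23.335 = 0.04285
[CO3²⁻] = α₂ × DIC = 0.04285 × 2.40 = 0.1029 mmol/kg
Ksp = 10^(−6.00) = 1.000×10^-6
Ω = [Ca²⁺][CO3²⁻]/Ksp = (10.1×10^-3)(1.029×10^-4) / 1.000×10^-6 = 1.04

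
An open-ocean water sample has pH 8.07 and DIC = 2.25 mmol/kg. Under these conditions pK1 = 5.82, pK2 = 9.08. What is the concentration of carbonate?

α₂ = 1 / (1 + [H⁺]/K2 + [H⁺]²/(K1K2)) = 1 / (1 + 10^+1.01 + 10^-1.24)
   = 1 / (1 + 10.233 + 0.057544) = 1/11.290 = 0.08857
[CO3²⁻] = α₂ × DIC = 0.08857 × 2.25 = 0.199 mmol/kg

[CO3²⁻] = 0.199 mmol/kg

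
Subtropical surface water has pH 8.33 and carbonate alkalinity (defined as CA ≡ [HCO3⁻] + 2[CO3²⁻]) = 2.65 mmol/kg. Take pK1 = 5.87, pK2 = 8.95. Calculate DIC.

CA = [HCO3⁻] + 2[CO3²⁻] = (α₁ + 2α₂)·DIC
At pH 8.33: [H⁺]/K1 = 10^-2.46 = 0.0034674, K2/[H⁺] = 10^-0.62 = 0.23988
α₁ = 1/(1 + 0.0034674 + 0.23988) = 1/1.2434 = 0.8043; α₂ = α₁·K2/[H⁺] = 0.1929
α₁ + 2α₂ = 1.1901
DIC = CA / (α₁ + 2α₂) = 2.65 / 1.1901 = 2.23 mmol/kg

DIC = 2.23 mmol/kg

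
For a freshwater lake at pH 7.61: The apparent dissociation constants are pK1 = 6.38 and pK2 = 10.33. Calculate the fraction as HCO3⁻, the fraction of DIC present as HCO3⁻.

α₁ = 0.943

α₁ = 1 / (1 + [H⁺]/K1 + K2/[H⁺]) = 1 / (1 + 10^-1.23 + 10^-2.72)
   = 1 / (1 + 0.058884 + 0.0019055) = 1/1.0608 = 0.9427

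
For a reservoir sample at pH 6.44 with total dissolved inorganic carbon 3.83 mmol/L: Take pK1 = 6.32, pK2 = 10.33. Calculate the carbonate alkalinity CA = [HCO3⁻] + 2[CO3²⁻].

CA = 2.18 mmol/L

CA = [HCO3⁻] + 2[CO3²⁻] = (α₁ + 2α₂)·DIC
At pH 6.44: [H⁺]/K1 = 10^-0.12 = 0.75858, K2/[H⁺] = 10^-3.89 = 0.00012882
α₁ = 1/(1 + 0.75858 + 0.00012882) = 1/1.7587 = 0.5686; α₂ = α₁·K2/[H⁺] = 7.325×10^-5
α₁ + 2α₂ = 0.5687
CA = 0.5687 × 3.83 = 2.18 mmol/L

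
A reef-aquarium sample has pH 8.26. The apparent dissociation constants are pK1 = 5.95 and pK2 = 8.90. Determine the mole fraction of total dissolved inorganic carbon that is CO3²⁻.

α₂ = 0.186

α₂ = 1 / (1 + [H⁺]/K2 + [H⁺]²/(K1K2)) = 1 / (1 + 10^+0.64 + 10^-1.67)
   = 1 / (1 + 4.3652 + 0.021380) = 1/5.3865 = 0.1856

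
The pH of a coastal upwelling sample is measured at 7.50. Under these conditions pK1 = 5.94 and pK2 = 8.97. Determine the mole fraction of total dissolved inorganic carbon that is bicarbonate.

α₁ = 1 / (1 + [H⁺]/K1 + K2/[H⁺]) = 1 / (1 + 10^-1.56 + 10^-1.47)
   = 1 / (1 + 0.027542 + 0.033884) = 1/1.0614 = 0.9421

α₁ = 0.942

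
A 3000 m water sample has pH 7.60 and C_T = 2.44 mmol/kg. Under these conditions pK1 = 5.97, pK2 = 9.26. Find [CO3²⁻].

α₂ = 1 / (1 + [H⁺]/K2 + [H⁺]²/(K1K2)) = 1 / (1 + 10^+1.66 + 10^+0.03)
   = 1 / (1 + 45.709 + 1.0715) = 1/47.780 = 0.02093
[CO3²⁻] = α₂ × DIC = 0.02093 × 2.44 = 0.0511 mmol/kg

[CO3²⁻] = 0.0511 mmol/kg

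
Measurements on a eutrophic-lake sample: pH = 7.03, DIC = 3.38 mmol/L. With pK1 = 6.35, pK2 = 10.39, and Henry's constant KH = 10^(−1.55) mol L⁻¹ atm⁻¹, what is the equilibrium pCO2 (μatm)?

α₀ = 1 / (1 + K1/[H⁺] + K1K2/[H⁺]²) = 1 / (1 + 10^+0.68 + 10^-2.68)
   = 1 / (1 + 4.7863 + 0.0020893) = 1/5.7884 = 0.1728
[CO2*] = α₀ × DIC = 0.1728 × 3.38 = 0.5839 mmol/L
pCO2 = [CO2*]/KH = 5.839×10^-4 / 2.818×10^-2 = 2.07×10^4 μatm

pCO2 = 2.07×10^4 μatm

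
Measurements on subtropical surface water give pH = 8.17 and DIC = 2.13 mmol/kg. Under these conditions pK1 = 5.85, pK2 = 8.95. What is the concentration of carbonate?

α₂ = 1 / (1 + [H⁺]/K2 + [H⁺]²/(K1K2)) = 1 / (1 + 10^+0.78 + 10^-1.54)
   = 1 / (1 + 6.0256 + 0.028840) = 1/7.0544 = 0.1418
[CO3²⁻] = α₂ × DIC = 0.1418 × 2.13 = 0.302 mmol/kg

[CO3²⁻] = 0.302 mmol/kg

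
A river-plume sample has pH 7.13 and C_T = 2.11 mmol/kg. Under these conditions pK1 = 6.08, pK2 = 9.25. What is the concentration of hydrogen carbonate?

[HCO3⁻] = 1.92 mmol/kg

α₁ = 1 / (1 + [H⁺]/K1 + K2/[H⁺]) = 1 / (1 + 10^-1.05 + 10^-2.12)
   = 1 / (1 + 0.089125 + 0.0075858) = 1/1.0967 = 0.9118
[HCO3⁻] = α₁ × DIC = 0.9118 × 2.11 = 1.92 mmol/kg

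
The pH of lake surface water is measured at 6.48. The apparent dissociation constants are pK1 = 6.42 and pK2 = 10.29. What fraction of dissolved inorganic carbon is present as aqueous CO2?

α₀ = 0.465

α₀ = 1 / (1 + K1/[H⁺] + K1K2/[H⁺]²) = 1 / (1 + 10^+0.06 + 10^-3.75)
   = 1 / (1 + 1.1482 + 0.00017783) = 1/2.1483 = 0.4655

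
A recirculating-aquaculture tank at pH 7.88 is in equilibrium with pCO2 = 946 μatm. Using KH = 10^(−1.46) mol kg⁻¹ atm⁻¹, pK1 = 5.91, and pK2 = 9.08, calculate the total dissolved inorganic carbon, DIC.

DIC = 3.29 mmol/kg

[CO2*] = KH · pCO2 = 10^(−1.46) × 946×10^-6 = 3.280×10^-5 mol/kg
α₀ = 1/(1 + K1/[H⁺] + K1K2/[H⁺]²) = 1/(1 + 10^+1.97 + 10^+0.77) = 0.009979
DIC = [CO2*]/α₀ = 3.280×10^-5 / 0.009979 = 3.29 mmol/kg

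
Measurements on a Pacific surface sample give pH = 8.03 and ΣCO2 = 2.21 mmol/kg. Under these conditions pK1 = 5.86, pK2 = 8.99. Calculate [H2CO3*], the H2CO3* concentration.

[CO2*] = 13.4 μmol/kg

α₀ = 1 / (1 + K1/[H⁺] + K1K2/[H⁺]²) = 1 / (1 + 10^+2.17 + 10^+1.21)
   = 1 / (1 + 147.91 + 16.218) = 1/165.13 = 0.006056
[CO2*] = α₀ × DIC = 0.006056 × 2.21 = 0.0134 mmol/kg = 13.4 μmol/kg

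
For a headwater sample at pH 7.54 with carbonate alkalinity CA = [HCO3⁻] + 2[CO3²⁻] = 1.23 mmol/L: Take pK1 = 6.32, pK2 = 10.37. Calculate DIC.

DIC = 1.30 mmol/L

CA = [HCO3⁻] + 2[CO3²⁻] = (α₁ + 2α₂)·DIC
At pH 7.54: [H⁺]/K1 = 10^-1.22 = 0.060256, K2/[H⁺] = 10^-2.83 = 0.0014791
α₁ = 1/(1 + 0.060256 + 0.0014791) = 1/1.0617 = 0.9419; α₂ = α₁·K2/[H⁺] = 0.001393
α₁ + 2α₂ = 0.9446
DIC = CA / (α₁ + 2α₂) = 1.23 / 0.9446 = 1.30 mmol/L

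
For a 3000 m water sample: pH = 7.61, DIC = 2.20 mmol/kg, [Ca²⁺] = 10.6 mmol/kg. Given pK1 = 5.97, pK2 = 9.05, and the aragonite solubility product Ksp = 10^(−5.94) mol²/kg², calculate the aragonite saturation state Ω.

α₂ = 1 / (1 + [H⁺]/K2 + [H⁺]²/(K1K2)) = 1 / (1 + 10^+1.44 + 10^-0.20)
   = 1 / (1 + 27.542 + 0.63096) = 1/29.173 = 0.03428
[CO3²⁻] = α₂ × DIC = 0.03428 × 2.20 = 0.07541 mmol/kg
Ksp = 10^(−5.94) = 1.148×10^-6
Ω = [Ca²⁺][CO3²⁻]/Ksp = (10.6×10^-3)(7.541×10^-5) / 1.148×10^-6 = 0.696

Ω = 0.696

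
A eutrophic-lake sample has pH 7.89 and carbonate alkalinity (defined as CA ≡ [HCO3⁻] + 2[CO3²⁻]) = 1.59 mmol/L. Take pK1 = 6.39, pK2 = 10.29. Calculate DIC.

CA = [HCO3⁻] + 2[CO3²⁻] = (α₁ + 2α₂)·DIC
At pH 7.89: [H⁺]/K1 = 10^-1.50 = 0.031623, K2/[H⁺] = 10^-2.40 = 0.0039811
α₁ = 1/(1 + 0.031623 + 0.0039811) = 1/1.0356 = 0.9656; α₂ = α₁·K2/[H⁺] = 0.003844
α₁ + 2α₂ = 0.9733
DIC = CA / (α₁ + 2α₂) = 1.59 / 0.9733 = 1.63 mmol/L

DIC = 1.63 mmol/L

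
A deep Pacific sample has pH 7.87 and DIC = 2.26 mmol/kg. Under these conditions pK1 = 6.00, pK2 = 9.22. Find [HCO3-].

α₁ = 1 / (1 + [H⁺]/K1 + K2/[H⁺]) = 1 / (1 + 10^-1.87 + 10^-1.35)
   = 1 / (1 + 0.013490 + 0.044668) = 1/1.0582 = 0.9450
[HCO3⁻] = α₁ × DIC = 0.9450 × 2.26 = 2.14 mmol/kg

[HCO3⁻] = 2.14 mmol/kg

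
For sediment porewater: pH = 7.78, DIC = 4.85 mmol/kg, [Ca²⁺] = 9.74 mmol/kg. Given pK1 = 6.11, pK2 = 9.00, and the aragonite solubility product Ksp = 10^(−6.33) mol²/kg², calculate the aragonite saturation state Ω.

α₂ = 1 / (1 + [H⁺]/K2 + [H⁺]²/(K1K2)) = 1 / (1 + 10^+1.22 + 10^-0.45)
   = 1 / (1 + 16.596 + 0.35481) = 1/17.951 = 0.05571
[CO3²⁻] = α₂ × DIC = 0.05571 × 4.85 = 0.2702 mmol/kg
Ksp = 10^(−6.33) = 4.677×10^-7
Ω = [Ca²⁺][CO3²⁻]/Ksp = (9.74×10^-3)(2.702×10^-4) / 4.677×10^-7 = 5.63

Ω = 5.63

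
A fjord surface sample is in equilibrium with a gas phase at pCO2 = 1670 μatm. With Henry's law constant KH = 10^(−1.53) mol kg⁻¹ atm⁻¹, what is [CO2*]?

KH = 10^(−1.53) = 2.951×10^-2 mol kg⁻¹ atm⁻¹
[CO2*] = KH · pCO2 = 2.951×10^-2 × 1670×10^-6 atm = 4.93×10^-5 mol/kg

[CO2*] = 49.3 μmol/kg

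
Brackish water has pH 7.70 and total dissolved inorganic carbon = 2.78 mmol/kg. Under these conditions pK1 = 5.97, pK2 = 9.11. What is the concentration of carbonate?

α₂ = 1 / (1 + [H⁺]/K2 + [H⁺]²/(K1K2)) = 1 / (1 + 10^+1.41 + 10^-0.32)
   = 1 / (1 + 25.704 + 0.47863) = 1/27.183 = 0.03679
[CO3²⁻] = α₂ × DIC = 0.03679 × 2.78 = 0.102 mmol/kg

[CO3²⁻] = 0.102 mmol/kg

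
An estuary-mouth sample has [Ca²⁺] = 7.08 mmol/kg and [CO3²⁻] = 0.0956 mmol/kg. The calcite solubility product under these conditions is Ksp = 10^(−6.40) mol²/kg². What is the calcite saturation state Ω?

Ω = 1.70

Ksp = 10^(−6.40) = 3.981×10^-7
Ω = [Ca²⁺][CO3²⁻]/Ksp = (7.08×10^-3)(0.0956×10^-3) / 3.981×10^-7 = 1.70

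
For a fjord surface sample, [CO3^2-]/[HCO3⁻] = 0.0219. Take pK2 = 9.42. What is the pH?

From K2 = [H⁺][CO3^2-]/[HCO3⁻]:  pH = pK2 + log₁₀([CO3^2-]/[HCO3⁻])
log₁₀(0.0219) = -1.660
pH = 9.42 + (-1.660) = 7.76

pH = 7.76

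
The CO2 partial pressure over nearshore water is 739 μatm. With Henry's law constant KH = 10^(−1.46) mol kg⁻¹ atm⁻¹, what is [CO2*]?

KH = 10^(−1.46) = 3.467×10^-2 mol kg⁻¹ atm⁻¹
[CO2*] = KH · pCO2 = 3.467×10^-2 × 739×10^-6 atm = 2.56×10^-5 mol/kg

[CO2*] = 25.6 μmol/kg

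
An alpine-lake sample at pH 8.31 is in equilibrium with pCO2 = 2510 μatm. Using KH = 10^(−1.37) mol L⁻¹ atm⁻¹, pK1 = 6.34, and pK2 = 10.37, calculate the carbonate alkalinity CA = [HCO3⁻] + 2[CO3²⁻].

CA = 10.2 mmol/L

[CO2*] = KH · pCO2 = 10^(−1.37) × 2510×10^-6 = 1.071×10^-4 mol/L
α₀ = 1/(1 + K1/[H⁺] + K1K2/[H⁺]²) = 1/(1 + 10^+1.97 + 10^-0.09) = 0.01051
DIC = [CO2*]/α₀ = 1.071×10^-4 / 0.01051 = 10.19 mmol/L
CA = (α₁ + 2α₂)·DIC = (0.9809 + 2×0.008544) × 10.19 = 10.2 mmol/L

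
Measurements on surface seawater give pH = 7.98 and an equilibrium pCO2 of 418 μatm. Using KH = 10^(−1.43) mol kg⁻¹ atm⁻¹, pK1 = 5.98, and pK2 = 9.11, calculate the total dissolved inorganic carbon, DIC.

[CO2*] = KH · pCO2 = 10^(−1.43) × 418×10^-6 = 1.553×10^-5 mol/kg
α₀ = 1/(1 + K1/[H⁺] + K1K2/[H⁺]²) = 1/(1 + 10^+2.00 + 10^+0.87) = 0.009224
DIC = [CO2*]/α₀ = 1.553×10^-5 / 0.009224 = 1.68 mmol/kg

DIC = 1.68 mmol/kg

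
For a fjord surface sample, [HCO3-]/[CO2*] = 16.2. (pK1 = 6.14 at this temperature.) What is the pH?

From K1 = [H⁺][HCO3-]/[CO2*]:  pH = pK1 + log₁₀([HCO3-]/[CO2*])
log₁₀(16.2) = +1.210
pH = 6.14 + (+1.210) = 7.35

pH = 7.35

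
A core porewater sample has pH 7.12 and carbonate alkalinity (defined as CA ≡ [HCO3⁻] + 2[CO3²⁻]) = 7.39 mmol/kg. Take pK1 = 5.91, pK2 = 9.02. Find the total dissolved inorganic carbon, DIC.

CA = [HCO3⁻] + 2[CO3²⁻] = (α₁ + 2α₂)·DIC
At pH 7.12: [H⁺]/K1 = 10^-1.21 = 0.061660, K2/[H⁺] = 10^-1.90 = 0.012589
α₁ = 1/(1 + 0.061660 + 0.012589) = 1/1.0742 = 0.9309; α₂ = α₁·K2/[H⁺] = 0.01172
α₁ + 2α₂ = 0.9543
DIC = CA / (α₁ + 2α₂) = 7.39 / 0.9543 = 7.74 mmol/kg

DIC = 7.74 mmol/kg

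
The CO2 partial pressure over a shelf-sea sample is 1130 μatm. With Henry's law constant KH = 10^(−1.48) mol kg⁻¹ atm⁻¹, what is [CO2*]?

[CO2*] = 37.4 μmol/kg

KH = 10^(−1.48) = 3.311×10^-2 mol kg⁻¹ atm⁻¹
[CO2*] = KH · pCO2 = 3.311×10^-2 × 1130×10^-6 atm = 3.74×10^-5 mol/kg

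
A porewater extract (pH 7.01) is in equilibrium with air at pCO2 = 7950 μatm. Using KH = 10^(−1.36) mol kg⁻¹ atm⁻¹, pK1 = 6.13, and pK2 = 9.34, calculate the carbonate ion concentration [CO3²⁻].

[CO2*] = KH · pCO2 = 10^(−1.36) × 7950×10^-6 = 3.470×10^-4 mol/kg
α₀ = 1/(1 + K1/[H⁺] + K1K2/[H⁺]²) = 1/(1 + 10^+0.88 + 10^-1.45) = 0.1160
DIC = [CO2*]/α₀ = 3.470×10^-4 / 0.1160 = 2.992 mmol/kg
[CO3²⁻] = α₂·DIC; α₂ = 0.004116, so [CO3²⁻] = 0.004116 × 2.992 = 0.0123 mmol/kg = 12.3 μmol/kg

[CO3²⁻] = 12.3 μmol/kg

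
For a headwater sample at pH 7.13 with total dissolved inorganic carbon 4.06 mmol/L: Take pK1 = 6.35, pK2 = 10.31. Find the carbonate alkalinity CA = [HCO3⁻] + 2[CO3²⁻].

CA = [HCO3⁻] + 2[CO3²⁻] = (α₁ + 2α₂)·DIC
At pH 7.13: [H⁺]/K1 = 10^-0.78 = 0.16596, K2/[H⁺] = 10^-3.18 = 0.00066069
α₁ = 1/(1 + 0.16596 + 0.00066069) = 1/1.1666 = 0.8572; α₂ = α₁·K2/[H⁺] = 0.0005663
α₁ + 2α₂ = 0.8583
CA = 0.8583 × 4.06 = 3.48 mmol/L

CA = 3.48 mmol/L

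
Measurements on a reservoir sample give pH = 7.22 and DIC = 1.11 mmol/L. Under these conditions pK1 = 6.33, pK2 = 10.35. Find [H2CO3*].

[CO2*] = 0.127 mmol/L

α₀ = 1 / (1 + K1/[H⁺] + K1K2/[H⁺]²) = 1 / (1 + 10^+0.89 + 10^-2.24)
   = 1 / (1 + 7.7625 + 0.0057544) = 1/8.7682 = 0.1140
[CO2*] = α₀ × DIC = 0.1140 × 1.11 = 0.127 mmol/L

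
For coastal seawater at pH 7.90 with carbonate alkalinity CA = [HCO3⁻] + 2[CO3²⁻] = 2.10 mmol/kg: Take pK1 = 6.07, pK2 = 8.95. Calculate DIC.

CA = [HCO3⁻] + 2[CO3²⁻] = (α₁ + 2α₂)·DIC
At pH 7.90: [H⁺]/K1 = 10^-1.83 = 0.014791, K2/[H⁺] = 10^-1.05 = 0.089125
α₁ = 1/(1 + 0.014791 + 0.089125) = 1/1.1039 = 0.9059; α₂ = α₁·K2/[H⁺] = 0.08074
α₁ + 2α₂ = 1.0673
DIC = CA / (α₁ + 2α₂) = 2.10 / 1.0673 = 1.97 mmol/kg

DIC = 1.97 mmol/kg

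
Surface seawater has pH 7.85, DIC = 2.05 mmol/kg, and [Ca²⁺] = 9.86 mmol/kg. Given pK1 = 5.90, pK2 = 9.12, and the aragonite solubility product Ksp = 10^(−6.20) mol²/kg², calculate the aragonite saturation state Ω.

α₂ = 1 / (1 + [H⁺]/K2 + [H⁺]²/(K1K2)) = 1 / (1 + 10^+1.27 + 10^-0.68)
   = 1 / (1 + 18.621 + 0.20893) = 1/19.830 = 0.05043
[CO3²⁻] = α₂ × DIC = 0.05043 × 2.05 = 0.1034 mmol/kg
Ksp = 10^(−6.20) = 6.310×10^-7
Ω = [Ca²⁺][CO3²⁻]/Ksp = (9.86×10^-3)(1.034×10^-4) / 6.310×10^-7 = 1.62

Ω = 1.62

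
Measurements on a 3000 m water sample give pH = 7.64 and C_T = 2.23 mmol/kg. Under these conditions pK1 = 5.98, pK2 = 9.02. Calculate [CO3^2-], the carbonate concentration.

α₂ = 1 / (1 + [H⁺]/K2 + [H⁺]²/(K1K2)) = 1 / (1 + 10^+1.38 + 10^-0.28)
   = 1 / (1 + 23.988 + 0.52481) = 1/25.513 = 0.03920
[CO3²⁻] = α₂ × DIC = 0.03920 × 2.23 = 0.0874 mmol/kg

[CO3²⁻] = 0.0874 mmol/kg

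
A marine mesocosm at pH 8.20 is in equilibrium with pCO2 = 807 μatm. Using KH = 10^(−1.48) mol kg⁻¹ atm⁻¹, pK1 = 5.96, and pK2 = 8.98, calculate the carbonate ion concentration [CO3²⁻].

[CO2*] = KH · pCO2 = 10^(−1.48) × 807×10^-6 = 2.672×10^-5 mol/kg
α₀ = 1/(1 + K1/[H⁺] + K1K2/[H⁺]²) = 1/(1 + 10^+2.24 + 10^+1.46) = 0.004911
DIC = [CO2*]/α₀ = 2.672×10^-5 / 0.004911 = 5.441 mmol/kg
[CO3²⁻] = α₂·DIC; α₂ = 0.1416, so [CO3²⁻] = 0.1416 × 5.441 = 0.771 mmol/kg

[CO3²⁻] = 0.771 mmol/kg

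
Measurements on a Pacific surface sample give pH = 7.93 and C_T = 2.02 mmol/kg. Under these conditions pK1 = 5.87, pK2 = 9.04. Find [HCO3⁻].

α₁ = 1 / (1 + [H⁺]/K1 + K2/[H⁺]) = 1 / (1 + 10^-2.06 + 10^-1.11)
   = 1 / (1 + 0.0087096 + 0.077625) = 1/1.0863 = 0.9205
[HCO3⁻] = α₁ × DIC = 0.9205 × 2.02 = 1.86 mmol/kg

[HCO3⁻] = 1.86 mmol/kg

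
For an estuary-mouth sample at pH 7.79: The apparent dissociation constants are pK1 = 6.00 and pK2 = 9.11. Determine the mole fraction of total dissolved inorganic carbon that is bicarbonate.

α₁ = 0.940

α₁ = 1 / (1 + [H⁺]/K1 + K2/[H⁺]) = 1 / (1 + 10^-1.79 + 10^-1.32)
   = 1 / (1 + 0.016218 + 0.047863) = 1/1.0641 = 0.9398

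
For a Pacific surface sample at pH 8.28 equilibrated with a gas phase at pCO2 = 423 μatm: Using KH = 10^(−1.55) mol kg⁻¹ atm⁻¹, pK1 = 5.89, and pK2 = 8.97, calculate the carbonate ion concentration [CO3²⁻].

[CO2*] = KH · pCO2 = 10^(−1.55) × 423×10^-6 = 1.192×10^-5 mol/kg
α₀ = 1/(1 + K1/[H⁺] + K1K2/[H⁺]²) = 1/(1 + 10^+2.39 + 10^+1.70) = 0.003372
DIC = [CO2*]/α₀ = 1.192×10^-5 / 0.003372 = 3.536 mmol/kg
[CO3²⁻] = α₂·DIC; α₂ = 0.1690, so [CO3²⁻] = 0.1690 × 3.536 = 0.598 mmol/kg

[CO3²⁻] = 0.598 mmol/kg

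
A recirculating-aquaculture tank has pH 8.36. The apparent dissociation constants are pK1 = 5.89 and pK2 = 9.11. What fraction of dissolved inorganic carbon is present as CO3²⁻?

α₂ = 0.151

α₂ = 1 / (1 + [H⁺]/K2 + [H⁺]²/(K1K2)) = 1 / (1 + 10^+0.75 + 10^-1.72)
   = 1 / (1 + 5.6234 + 0.019055) = 1/6.6425 = 0.1505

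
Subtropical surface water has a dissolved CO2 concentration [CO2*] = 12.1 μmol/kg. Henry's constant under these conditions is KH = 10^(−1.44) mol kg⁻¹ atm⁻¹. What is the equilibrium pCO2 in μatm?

KH = 10^(−1.44) = 3.631×10^-2 mol kg⁻¹ atm⁻¹
pCO2 = [CO2*]/KH = 12.1×10^-6 / 3.631×10^-2 = 3.33×10^-4 atm = 333 μatm

pCO2 = 333 μatm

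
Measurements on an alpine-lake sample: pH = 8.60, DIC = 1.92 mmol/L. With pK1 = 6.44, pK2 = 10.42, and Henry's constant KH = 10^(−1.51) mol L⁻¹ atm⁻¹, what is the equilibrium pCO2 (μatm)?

α₀ = 1 / (1 + K1/[H⁺] + K1K2/[H⁺]²) = 1 / (1 + 10^+2.16 + 10^+0.34)
   = 1 / (1 + 144.54 + 2.1878) = 1/147.73 = 0.006769
[CO2*] = α₀ × DIC = 0.006769 × 1.92 = 0.01300 mmol/L = 13.00 μmol/L
pCO2 = [CO2*]/KH = 1.300×10^-5 / 3.090×10^-2 = 421 μatm

pCO2 = 421 μatm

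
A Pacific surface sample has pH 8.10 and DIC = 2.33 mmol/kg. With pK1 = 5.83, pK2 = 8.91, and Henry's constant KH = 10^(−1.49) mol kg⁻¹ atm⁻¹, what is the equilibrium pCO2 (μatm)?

α₀ = 1 / (1 + K1/[H⁺] + K1K2/[H⁺]²) = 1 / (1 + 10^+2.27 + 10^+1.46)
   = 1 / (1 + 186.21 + 28.840) = 1/216.05 = 0.004629
[CO2*] = α₀ × DIC = 0.004629 × 2.33 = 0.01078 mmol/kg = 10.78 μmol/kg
pCO2 = [CO2*]/KH = 1.078×10^-5 / 3.236×10^-2 = 333 μatm

pCO2 = 333 μatm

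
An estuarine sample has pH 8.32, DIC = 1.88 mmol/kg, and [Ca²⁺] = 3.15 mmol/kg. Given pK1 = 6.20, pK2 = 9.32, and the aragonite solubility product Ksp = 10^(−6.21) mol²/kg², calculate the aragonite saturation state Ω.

α₂ = 1 / (1 + [H⁺]/K2 + [H⁺]²/(K1K2)) = 1 / (1 + 10^+1.00 + 10^-1.12)
   = 1 / (1 + 10.000 + 0.075858) = 1/11.076 = 0.09029
[CO3²⁻] = α₂ × DIC = 0.09029 × 1.88 = 0.1697 mmol/kg
Ksp = 10^(−6.21) = 6.166×10^-7
Ω = [Ca²⁺][CO3²⁻]/Ksp = (3.15×10^-3)(1.697×10^-4) / 6.166×10^-7 = 0.867

Ω = 0.867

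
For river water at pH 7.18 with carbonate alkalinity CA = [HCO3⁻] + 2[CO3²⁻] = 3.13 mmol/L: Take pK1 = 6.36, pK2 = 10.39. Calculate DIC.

DIC = 3.60 mmol/L

CA = [HCO3⁻] + 2[CO3²⁻] = (α₁ + 2α₂)·DIC
At pH 7.18: [H⁺]/K1 = 10^-0.82 = 0.15136, K2/[H⁺] = 10^-3.21 = 0.00061660
α₁ = 1/(1 + 0.15136 + 0.00061660) = 1/1.1520 = 0.8681; α₂ = α₁·K2/[H⁺] = 0.0005353
α₁ + 2α₂ = 0.8691
DIC = CA / (α₁ + 2α₂) = 3.13 / 0.8691 = 3.60 mmol/L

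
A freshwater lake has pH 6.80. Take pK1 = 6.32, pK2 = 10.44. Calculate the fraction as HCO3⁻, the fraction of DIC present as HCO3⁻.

α₁ = 1 / (1 + [H⁺]/K1 + K2/[H⁺]) = 1 / (1 + 10^-0.48 + 10^-3.64)
   = 1 / (1 + 0.33113 + 0.00022909) = 1/1.3314 = 0.7511

α₁ = 0.751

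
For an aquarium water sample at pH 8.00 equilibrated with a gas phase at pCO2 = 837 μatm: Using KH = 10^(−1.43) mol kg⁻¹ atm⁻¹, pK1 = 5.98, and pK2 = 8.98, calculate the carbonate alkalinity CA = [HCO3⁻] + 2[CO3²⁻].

CA = 3.94 mmol/kg

[CO2*] = KH · pCO2 = 10^(−1.43) × 837×10^-6 = 3.110×10^-5 mol/kg
α₀ = 1/(1 + K1/[H⁺] + K1K2/[H⁺]²) = 1/(1 + 10^+2.02 + 10^+1.04) = 0.008571
DIC = [CO2*]/α₀ = 3.110×10^-5 / 0.008571 = 3.628 mmol/kg
CA = (α₁ + 2α₂)·DIC = (0.8975 + 2×0.09398) × 3.628 = 3.94 mmol/kg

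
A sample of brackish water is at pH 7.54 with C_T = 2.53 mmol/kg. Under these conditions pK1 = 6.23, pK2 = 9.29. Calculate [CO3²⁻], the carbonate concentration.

[CO3²⁻] = 0.0422 mmol/kg

α₂ = 1 / (1 + [H⁺]/K2 + [H⁺]²/(K1K2)) = 1 / (1 + 10^+1.75 + 10^+0.44)
   = 1 / (1 + 56.234 + 2.7542) = 1/59.988 = 0.01667
[CO3²⁻] = α₂ × DIC = 0.01667 × 2.53 = 0.0422 mmol/kg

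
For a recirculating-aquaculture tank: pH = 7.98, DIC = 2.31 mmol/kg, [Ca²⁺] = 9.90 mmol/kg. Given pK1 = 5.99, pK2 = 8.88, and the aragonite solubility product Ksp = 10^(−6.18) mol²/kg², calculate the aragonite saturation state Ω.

Ω = 3.84

α₂ = 1 / (1 + [H⁺]/K2 + [H⁺]²/(K1K2)) = 1 / (1 + 10^+0.90 + 10^-1.09)
   = 1 / (1 + 7.9433 + 0.081283) = 1/9.0246 = 0.1108
[CO3²⁻] = α₂ × DIC = 0.1108 × 2.31 = 0.2560 mmol/kg
Ksp = 10^(−6.18) = 6.607×10^-7
Ω = [Ca²⁺][CO3²⁻]/Ksp = (9.90×10^-3)(2.560×10^-4) / 6.607×10^-7 = 3.84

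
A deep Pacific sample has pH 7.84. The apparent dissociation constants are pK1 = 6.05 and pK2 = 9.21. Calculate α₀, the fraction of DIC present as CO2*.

α₀ = 0.0153

α₀ = 1 / (1 + K1/[H⁺] + K1K2/[H⁺]²) = 1 / (1 + 10^+1.79 + 10^+0.42)
   = 1 / (1 + 61.660 + 2.6303) = 1/65.290 = 0.01532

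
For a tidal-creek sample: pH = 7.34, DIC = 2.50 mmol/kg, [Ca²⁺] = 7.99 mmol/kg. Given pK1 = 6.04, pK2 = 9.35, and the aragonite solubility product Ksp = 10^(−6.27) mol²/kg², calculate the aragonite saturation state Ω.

Ω = 0.343

α₂ = 1 / (1 + [H⁺]/K2 + [H⁺]²/(K1K2)) = 1 / (1 + 10^+2.01 + 10^+0.71)
   = 1 / (1 + 102.33 + 5.1286) = 1/108.46 = 0.009220
[CO3²⁻] = α₂ × DIC = 0.009220 × 2.50 = 0.02305 mmol/kg
Ksp = 10^(−6.27) = 5.370×10^-7
Ω = [Ca²⁺][CO3²⁻]/Ksp = (7.99×10^-3)(2.305×10^-5) / 5.370×10^-7 = 0.343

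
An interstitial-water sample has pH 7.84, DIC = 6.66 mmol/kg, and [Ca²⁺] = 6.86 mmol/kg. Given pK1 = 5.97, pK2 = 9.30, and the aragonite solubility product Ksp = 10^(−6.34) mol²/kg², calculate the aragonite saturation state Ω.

α₂ = 1 / (1 + [H⁺]/K2 + [H⁺]²/(K1K2)) = 1 / (1 + 10^+1.46 + 10^-0.41)
   = 1 / (1 + 28.840 + 0.38905) = 1/30.229 = 0.03308
[CO3²⁻] = α₂ × DIC = 0.03308 × 6.66 = 0.2203 mmol/kg
Ksp = 10^(−6.34) = 4.571×10^-7
Ω = [Ca²⁺][CO3²⁻]/Ksp = (6.86×10^-3)(2.203×10^-4) / 4.571×10^-7 = 3.31

Ω = 3.31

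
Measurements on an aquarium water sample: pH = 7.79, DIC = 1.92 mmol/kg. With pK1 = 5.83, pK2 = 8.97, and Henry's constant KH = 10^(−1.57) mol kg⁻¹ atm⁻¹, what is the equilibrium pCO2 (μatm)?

α₀ = 1 / (1 + K1/[H⁺] + K1K2/[H⁺]²) = 1 / (1 + 10^+1.96 + 10^+0.78)
   = 1 / (1 + 91.201 + 6.0256) = 1/98.227 = 0.01018
[CO2*] = α₀ × DIC = 0.01018 × 1.92 = 0.01955 mmol/kg = 19.55 μmol/kg
pCO2 = [CO2*]/KH = 1.955×10^-5 / 2.692×10^-2 = 726 μatm

pCO2 = 726 μatm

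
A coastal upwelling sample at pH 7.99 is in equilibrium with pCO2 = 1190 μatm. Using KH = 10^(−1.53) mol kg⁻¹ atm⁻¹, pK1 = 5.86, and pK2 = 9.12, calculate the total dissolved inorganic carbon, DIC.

[CO2*] = KH · pCO2 = 10^(−1.53) × 1190×10^-6 = 3.512×10^-5 mol/kg
α₀ = 1/(1 + K1/[H⁺] + K1K2/[H⁺]²) = 1/(1 + 10^+2.13 + 10^+1.00) = 0.006854
DIC = [CO2*]/α₀ = 3.512×10^-5 / 0.006854 = 5.12 mmol/kg

DIC = 5.12 mmol/kg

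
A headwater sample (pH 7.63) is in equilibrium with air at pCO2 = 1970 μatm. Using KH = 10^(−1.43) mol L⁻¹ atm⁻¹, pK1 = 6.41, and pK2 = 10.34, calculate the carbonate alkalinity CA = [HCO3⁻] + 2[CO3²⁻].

[CO2*] = KH · pCO2 = 10^(−1.43) × 1970×10^-6 = 7.319×10^-5 mol/L
α₀ = 1/(1 + K1/[H⁺] + K1K2/[H⁺]²) = 1/(1 + 10^+1.22 + 10^-1.49) = 0.05673
DIC = [CO2*]/α₀ = 7.319×10^-5 / 0.05673 = 1.290 mmol/L
CA = (α₁ + 2α₂)·DIC = (0.9414 + 2×0.001836) × 1.290 = 1.22 mmol/L

CA = 1.22 mmol/L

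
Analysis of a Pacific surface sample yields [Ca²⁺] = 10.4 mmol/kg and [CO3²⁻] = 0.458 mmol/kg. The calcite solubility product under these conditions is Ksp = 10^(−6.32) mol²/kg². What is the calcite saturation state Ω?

Ω = 9.95

Ksp = 10^(−6.32) = 4.786×10^-7
Ω = [Ca²⁺][CO3²⁻]/Ksp = (10.4×10^-3)(0.458×10^-3) / 4.786×10^-7 = 9.95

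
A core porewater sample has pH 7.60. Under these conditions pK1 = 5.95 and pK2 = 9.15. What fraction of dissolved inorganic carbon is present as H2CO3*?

α₀ = 0.0213

α₀ = 1 / (1 + K1/[H⁺] + K1K2/[H⁺]²) = 1 / (1 + 10^+1.65 + 10^+0.10)
   = 1 / (1 + 44.668 + 1.2589) = 1/46.927 = 0.02131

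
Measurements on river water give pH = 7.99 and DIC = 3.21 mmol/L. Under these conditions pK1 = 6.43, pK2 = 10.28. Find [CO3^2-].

[CO3²⁻] = 15.9 μmol/L

α₂ = 1 / (1 + [H⁺]/K2 + [H⁺]²/(K1K2)) = 1 / (1 + 10^+2.29 + 10^+0.73)
   = 1 / (1 + 194.98 + 5.3703) = 1/201.35 = 0.004966
[CO3²⁻] = α₂ × DIC = 0.004966 × 3.21 = 0.0159 mmol/L = 15.9 μmol/L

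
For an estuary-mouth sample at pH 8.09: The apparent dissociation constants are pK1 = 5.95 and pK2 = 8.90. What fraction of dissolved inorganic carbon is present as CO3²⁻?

α₂ = 0.133

α₂ = 1 / (1 + [H⁺]/K2 + [H⁺]²/(K1K2)) = 1 / (1 + 10^+0.81 + 10^-1.33)
   = 1 / (1 + 6.4565 + 0.046774) = 1/7.5033 = 0.1333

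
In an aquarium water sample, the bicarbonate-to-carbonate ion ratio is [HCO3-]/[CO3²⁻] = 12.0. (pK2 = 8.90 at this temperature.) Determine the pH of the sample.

From K2 = [H⁺][CO3²⁻]/[HCO3-]:  pH = pK2 − log₁₀([HCO3-]/[CO3²⁻])
log₁₀(12.0) = +1.079
pH = 8.90 − (+1.079) = 7.82

pH = 7.82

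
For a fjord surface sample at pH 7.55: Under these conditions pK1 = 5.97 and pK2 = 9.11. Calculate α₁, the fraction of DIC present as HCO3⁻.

α₁ = 1 / (1 + [H⁺]/K1 + K2/[H⁺]) = 1 / (1 + 10^-1.58 + 10^-1.56)
   = 1 / (1 + 0.026303 + 0.027542) = 1/1.0538 = 0.9489

α₁ = 0.949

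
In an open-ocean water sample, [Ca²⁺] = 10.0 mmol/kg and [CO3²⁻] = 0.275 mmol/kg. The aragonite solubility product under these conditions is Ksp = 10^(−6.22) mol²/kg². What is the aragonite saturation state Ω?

Ω = 4.56

Ksp = 10^(−6.22) = 6.026×10^-7
Ω = [Ca²⁺][CO3²⁻]/Ksp = (10.0×10^-3)(0.275×10^-3) / 6.026×10^-7 = 4.56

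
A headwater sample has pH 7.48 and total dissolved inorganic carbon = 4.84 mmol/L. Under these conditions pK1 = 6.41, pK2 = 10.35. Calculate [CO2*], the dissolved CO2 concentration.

[CO2*] = 0.379 mmol/L

α₀ = 1 / (1 + K1/[H⁺] + K1K2/[H⁺]²) = 1 / (1 + 10^+1.07 + 10^-1.80)
   = 1 / (1 + 11.749 + 0.015849) = 1/12.765 = 0.07834
[CO2*] = α₀ × DIC = 0.07834 × 4.84 = 0.379 mmol/L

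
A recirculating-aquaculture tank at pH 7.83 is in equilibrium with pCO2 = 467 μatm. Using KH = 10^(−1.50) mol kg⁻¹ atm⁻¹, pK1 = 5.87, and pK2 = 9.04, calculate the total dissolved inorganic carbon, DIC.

DIC = 1.44 mmol/kg

[CO2*] = KH · pCO2 = 10^(−1.50) × 467×10^-6 = 1.477×10^-5 mol/kg
α₀ = 1/(1 + K1/[H⁺] + K1K2/[H⁺]²) = 1/(1 + 10^+1.96 + 10^+0.75) = 0.01022
DIC = [CO2*]/α₀ = 1.477×10^-5 / 0.01022 = 1.44 mmol/kg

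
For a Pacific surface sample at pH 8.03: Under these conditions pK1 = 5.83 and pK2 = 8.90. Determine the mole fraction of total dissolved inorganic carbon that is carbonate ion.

α₂ = 1 / (1 + [H⁺]/K2 + [H⁺]²/(K1K2)) = 1 / (1 + 10^+0.87 + 10^-1.33)
   = 1 / (1 + 7.4131 + 0.046774) = 1/8.4599 = 0.1182

α₂ = 0.118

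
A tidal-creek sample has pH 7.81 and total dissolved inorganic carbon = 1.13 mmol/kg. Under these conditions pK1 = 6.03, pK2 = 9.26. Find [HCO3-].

[HCO3⁻] = 1.07 mmol/kg

α₁ = 1 / (1 + [H⁺]/K1 + K2/[H⁺]) = 1 / (1 + 10^-1.78 + 10^-1.45)
   = 1 / (1 + 0.016596 + 0.035481) = 1/1.0521 = 0.9505
[HCO3⁻] = α₁ × DIC = 0.9505 × 1.13 = 1.07 mmol/kg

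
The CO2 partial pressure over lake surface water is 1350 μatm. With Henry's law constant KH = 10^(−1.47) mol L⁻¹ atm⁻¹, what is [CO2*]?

[CO2*] = 45.7 μmol/L

KH = 10^(−1.47) = 3.388×10^-2 mol L⁻¹ atm⁻¹
[CO2*] = KH · pCO2 = 3.388×10^-2 × 1350×10^-6 atm = 4.57×10^-5 mol/L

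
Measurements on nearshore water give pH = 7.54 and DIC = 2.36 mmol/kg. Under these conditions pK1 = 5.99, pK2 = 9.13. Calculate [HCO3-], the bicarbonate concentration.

α₁ = 1 / (1 + [H⁺]/K1 + K2/[H⁺]) = 1 / (1 + 10^-1.55 + 10^-1.59)
   = 1 / (1 + 0.028184 + 0.025704) = 1/1.0539 = 0.9489
[HCO3⁻] = α₁ × DIC = 0.9489 × 2.36 = 2.24 mmol/kg

[HCO3⁻] = 2.24 mmol/kg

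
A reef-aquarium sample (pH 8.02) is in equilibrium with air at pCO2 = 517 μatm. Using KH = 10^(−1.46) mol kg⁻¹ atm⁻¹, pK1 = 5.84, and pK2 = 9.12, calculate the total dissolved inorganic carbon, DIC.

DIC = 2.95 mmol/kg

[CO2*] = KH · pCO2 = 10^(−1.46) × 517×10^-6 = 1.793×10^-5 mol/kg
α₀ = 1/(1 + K1/[H⁺] + K1K2/[H⁺]²) = 1/(1 + 10^+2.18 + 10^+1.08) = 0.006084
DIC = [CO2*]/α₀ = 1.793×10^-5 / 0.006084 = 2.95 mmol/kg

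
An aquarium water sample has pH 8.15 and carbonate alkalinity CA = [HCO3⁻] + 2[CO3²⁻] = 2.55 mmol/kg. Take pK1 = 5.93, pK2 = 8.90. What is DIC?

DIC = 2.23 mmol/kg

CA = [HCO3⁻] + 2[CO3²⁻] = (α₁ + 2α₂)·DIC
At pH 8.15: [H⁺]/K1 = 10^-2.22 = 0.0060256, K2/[H⁺] = 10^-0.75 = 0.17783
α₁ = 1/(1 + 0.0060256 + 0.17783) = 1/1.1839 = 0.8447; α₂ = α₁·K2/[H⁺] = 0.1502
α₁ + 2α₂ = 1.1451
DIC = CA / (α₁ + 2α₂) = 2.55 / 1.1451 = 2.23 mmol/kg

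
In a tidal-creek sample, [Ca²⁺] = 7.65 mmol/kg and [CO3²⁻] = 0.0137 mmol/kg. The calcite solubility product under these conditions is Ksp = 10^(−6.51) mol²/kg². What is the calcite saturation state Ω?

Ω = 0.339

Ksp = 10^(−6.51) = 3.090×10^-7
Ω = [Ca²⁺][CO3²⁻]/Ksp = (7.65×10^-3)(0.0137×10^-3) / 3.090×10^-7 = 0.339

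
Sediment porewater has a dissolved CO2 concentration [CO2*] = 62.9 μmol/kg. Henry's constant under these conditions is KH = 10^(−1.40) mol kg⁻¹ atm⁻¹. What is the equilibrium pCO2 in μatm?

pCO2 = 1580 μatm

KH = 10^(−1.40) = 3.981×10^-2 mol kg⁻¹ atm⁻¹
pCO2 = [CO2*]/KH = 62.9×10^-6 / 3.981×10^-2 = 1.58×10^-3 atm = 1580 μatm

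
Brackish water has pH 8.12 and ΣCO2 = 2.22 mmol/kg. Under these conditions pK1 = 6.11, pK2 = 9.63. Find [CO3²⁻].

[CO3²⁻] = 0.0659 mmol/kg

α₂ = 1 / (1 + [H⁺]/K2 + [H⁺]²/(K1K2)) = 1 / (1 + 10^+1.51 + 10^-0.50)
   = 1 / (1 + 32.359 + 0.31623) = 1/33.676 = 0.02970
[CO3²⁻] = α₂ × DIC = 0.02970 × 2.22 = 0.0659 mmol/kg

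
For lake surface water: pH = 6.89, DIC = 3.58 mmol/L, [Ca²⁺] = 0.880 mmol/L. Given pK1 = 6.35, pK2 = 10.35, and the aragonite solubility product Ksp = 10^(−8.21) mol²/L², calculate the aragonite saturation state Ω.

Ω = 0.137

α₂ = 1 / (1 + [H⁺]/K2 + [H⁺]²/(K1K2)) = 1 / (1 + 10^+3.46 + 10^+2.92)
   = 1 / (1 + 2884.0 + 831.76) = 1/3716.8 = 0.0002690
[CO3²⁻] = α₂ × DIC = 0.0002690 × 3.58 = 0.0009632 mmol/L = 0.9632 μmol/L
Ksp = 10^(−8.21) = 6.166×10^-9
Ω = [Ca²⁺][CO3²⁻]/Ksp = (0.880×10^-3)(9.632×10^-7) / 6.166×10^-9 = 0.137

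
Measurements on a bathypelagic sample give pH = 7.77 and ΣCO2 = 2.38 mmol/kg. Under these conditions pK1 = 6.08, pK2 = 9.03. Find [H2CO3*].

α₀ = 1 / (1 + K1/[H⁺] + K1K2/[H⁺]²) = 1 / (1 + 10^+1.69 + 10^+0.43)
   = 1 / (1 + 48.978 + 2.6915) = 1/52.669 = 0.01899
[CO2*] = α₀ × DIC = 0.01899 × 2.38 = 0.0452 mmol/kg

[CO2*] = 0.0452 mmol/kg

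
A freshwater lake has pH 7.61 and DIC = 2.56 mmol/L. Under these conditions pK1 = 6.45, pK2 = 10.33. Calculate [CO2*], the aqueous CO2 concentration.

[CO2*] = 0.165 mmol/L

α₀ = 1 / (1 + K1/[H⁺] + K1K2/[H⁺]²) = 1 / (1 + 10^+1.16 + 10^-1.56)
   = 1 / (1 + 14.454 + 0.027542) = 1/15.482 = 0.06459
[CO2*] = α₀ × DIC = 0.06459 × 2.56 = 0.165 mmol/L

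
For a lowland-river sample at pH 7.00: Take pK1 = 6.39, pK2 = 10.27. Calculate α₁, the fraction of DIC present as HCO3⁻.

α₁ = 1 / (1 + [H⁺]/K1 + K2/[H⁺]) = 1 / (1 + 10^-0.61 + 10^-3.27)
   = 1 / (1 + 0.24547 + 0.00053703) = 1/1.2460 = 0.8026

α₁ = 0.803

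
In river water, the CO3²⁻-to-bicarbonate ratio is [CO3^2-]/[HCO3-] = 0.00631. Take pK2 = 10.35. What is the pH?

pH = 8.15

From K2 = [H⁺][CO3^2-]/[HCO3-]:  pH = pK2 + log₁₀([CO3^2-]/[HCO3-])
log₁₀(0.00631) = -2.200
pH = 10.35 + (-2.200) = 8.15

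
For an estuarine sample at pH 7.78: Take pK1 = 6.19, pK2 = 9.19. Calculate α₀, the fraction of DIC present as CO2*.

α₀ = 0.0241

α₀ = 1 / (1 + K1/[H⁺] + K1K2/[H⁺]²) = 1 / (1 + 10^+1.59 + 10^+0.18)
   = 1 / (1 + 38.905 + 1.5136) = 1/41.418 = 0.02414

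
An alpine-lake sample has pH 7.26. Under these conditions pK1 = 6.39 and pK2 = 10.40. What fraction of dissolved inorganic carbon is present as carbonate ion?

α₂ = 1 / (1 + [H⁺]/K2 + [H⁺]²/(K1K2)) = 1 / (1 + 10^+3.14 + 10^+2.27)
   = 1 / (1 + 1380.4 + 186.21) = 1/1567.6 = 0.0006379

α₂ = 0.000638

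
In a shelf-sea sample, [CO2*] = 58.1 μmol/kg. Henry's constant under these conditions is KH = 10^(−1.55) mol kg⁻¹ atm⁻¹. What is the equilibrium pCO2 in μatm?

KH = 10^(−1.55) = 2.818×10^-2 mol kg⁻¹ atm⁻¹
pCO2 = [CO2*]/KH = 58.1×10^-6 / 2.818×10^-2 = 2.06×10^-3 atm = 2060 μatm

pCO2 = 2060 μatm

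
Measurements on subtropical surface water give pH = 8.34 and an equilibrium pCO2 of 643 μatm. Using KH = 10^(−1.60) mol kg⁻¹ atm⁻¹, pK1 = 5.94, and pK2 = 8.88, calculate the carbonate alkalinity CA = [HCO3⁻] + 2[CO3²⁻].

[CO2*] = KH · pCO2 = 10^(−1.60) × 643×10^-6 = 1.615×10^-5 mol/kg
α₀ = 1/(1 + K1/[H⁺] + K1K2/[H⁺]²) = 1/(1 + 10^+2.40 + 10^+1.86) = 0.003080
DIC = [CO2*]/α₀ = 1.615×10^-5 / 0.003080 = 5.243 mmol/kg
CA = (α₁ + 2α₂)·DIC = (0.7738 + 2×0.2232) × 5.243 = 6.40 mmol/kg

CA = 6.40 mmol/kg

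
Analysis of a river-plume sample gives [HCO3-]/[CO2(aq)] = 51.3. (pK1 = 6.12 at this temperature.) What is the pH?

From K1 = [H⁺][HCO3-]/[CO2(aq)]:  pH = pK1 + log₁₀([HCO3-]/[CO2(aq)])
log₁₀(51.3) = +1.710
pH = 6.12 + (+1.710) = 7.83

pH = 7.83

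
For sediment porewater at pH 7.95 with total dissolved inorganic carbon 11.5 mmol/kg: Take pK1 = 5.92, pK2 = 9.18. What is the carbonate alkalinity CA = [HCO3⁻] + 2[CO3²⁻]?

CA = [HCO3⁻] + 2[CO3²⁻] = (α₁ + 2α₂)·DIC
At pH 7.95: [H⁺]/K1 = 10^-2.03 = 0.0093325, K2/[H⁺] = 10^-1.23 = 0.058884
α₁ = 1/(1 + 0.0093325 + 0.058884) = 1/1.0682 = 0.9361; α₂ = α₁·K2/[H⁺] = 0.05512
α₁ + 2α₂ = 1.0464
CA = 1.0464 × 11.5 = 12.0 mmol/kg

CA = 12.0 mmol/kg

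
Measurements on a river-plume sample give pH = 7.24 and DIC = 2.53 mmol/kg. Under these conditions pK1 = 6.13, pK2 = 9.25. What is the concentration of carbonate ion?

α₂ = 1 / (1 + [H⁺]/K2 + [H⁺]²/(K1K2)) = 1 / (1 + 10^+2.01 + 10^+0.90)
   = 1 / (1 + 102.33 + 7.9433) = 1/111.27 = 0.008987
[CO3²⁻] = α₂ × DIC = 0.008987 × 2.53 = 0.0227 mmol/kg

[CO3²⁻] = 0.0227 mmol/kg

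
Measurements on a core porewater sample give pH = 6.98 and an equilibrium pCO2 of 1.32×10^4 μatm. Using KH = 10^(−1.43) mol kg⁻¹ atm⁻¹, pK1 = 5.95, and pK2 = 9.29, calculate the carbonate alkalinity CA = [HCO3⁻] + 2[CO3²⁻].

[CO2*] = KH · pCO2 = 10^(−1.43) × 1.32×10^4×10^-6 = 4.904×10^-4 mol/kg
α₀ = 1/(1 + K1/[H⁺] + K1K2/[H⁺]²) = 1/(1 + 10^+1.03 + 10^-1.28) = 0.08498
DIC = [CO2*]/α₀ = 4.904×10^-4 / 0.08498 = 5.771 mmol/kg
CA = (α₁ + 2α₂)·DIC = (0.9106 + 2×0.004460) × 5.771 = 5.31 mmol/kg

CA = 5.31 mmol/kg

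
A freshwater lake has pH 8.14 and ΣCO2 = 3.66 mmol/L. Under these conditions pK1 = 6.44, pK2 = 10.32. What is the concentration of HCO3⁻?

α₁ = 1 / (1 + [H⁺]/K1 + K2/[H⁺]) = 1 / (1 + 10^-1.70 + 10^-2.18)
   = 1 / (1 + 0.019953 + 0.0066069) = 1/1.0266 = 0.9741
[HCO3⁻] = α₁ × DIC = 0.9741 × 3.66 = 3.57 mmol/L

[HCO3⁻] = 3.57 mmol/L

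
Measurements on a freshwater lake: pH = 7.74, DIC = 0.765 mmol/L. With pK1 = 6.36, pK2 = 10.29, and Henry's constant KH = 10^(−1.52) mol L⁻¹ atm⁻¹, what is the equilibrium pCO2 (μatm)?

pCO2 = 1010 μatm

α₀ = 1 / (1 + K1/[H⁺] + K1K2/[H⁺]²) = 1 / (1 + 10^+1.38 + 10^-1.17)
   = 1 / (1 + 23.988 + 0.067608) = 1/25.056 = 0.03991
[CO2*] = α₀ × DIC = 0.03991 × 0.765 = 0.03053 mmol/L
pCO2 = [CO2*]/KH = 3.053×10^-5 / 3.020×10^-2 = 1010 μatm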